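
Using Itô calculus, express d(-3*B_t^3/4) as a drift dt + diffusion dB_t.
d(-3*B_t^3/4) = (-9*B_t/4) dt + (-9*B_t^2/4) dB_t

Itô's formula for f(B_t) gives d f(B_t) = f'(B_t) dB_t + (1/2) f''(B_t) dt. Compute derivatives of f(x) = -3*x^3/4:
  f'(x)  = -9*x^2/4
  f''(x) = -9*x/2
Substitute x = B_t and multiply the f'' term by 1/2:
  drift     = (1/2) * (-9*x/2) evaluated at B_t = -9*B_t/4
  diffusion = (-9*x^2/4) evaluated at B_t = -9*B_t^2/4
Therefore d(-3*B_t^3/4) = (-9*B_t/4) dt + (-9*B_t^2/4) dB_t.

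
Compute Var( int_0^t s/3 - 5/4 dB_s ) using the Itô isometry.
Var = t*(16*t^2 - 180*t + 675)/432

The Itô integral of a deterministic integrand f(s) has mean 0 because each increment f(s) * (B_{s+ds} - B_s) has mean 0. By the Itô isometry:
  Var( int_0^t f(s) dB_s ) = E[ (int_0^t f(s) dB_s)^2 ] = int_0^t f(s)^2 ds.
Here f(s) = s/3 - 5/4, so f(s)^2 = (4*s - 15)^2/144. Integrate:
  int_0^t ((4*s - 15)^2/144) ds = t*(16*t^2 - 180*t + 675)/432.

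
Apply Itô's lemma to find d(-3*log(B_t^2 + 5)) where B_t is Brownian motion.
d(-3*log(B_t^2 + 5)) = (3*(B_t^2 - 5)/(B_t^2 + 5)^2) dt + (-6*B_t/(B_t^2 + 5)) dB_t

Itô's formula for f(B_t) gives d f(B_t) = f'(B_t) dB_t + (1/2) f''(B_t) dt. Compute derivatives of f(x) = -3*log(x^2 + 5):
  f'(x)  = -6*x/(x^2 + 5)
  f''(x) = 6*(x^2 - 5)/(x^2 + 5)^2
Substitute x = B_t and multiply the f'' term by 1/2:
  drift     = (1/2) * (6*(x^2 - 5)/(x^2 + 5)^2) evaluated at B_t = 3*(B_t^2 - 5)/(B_t^2 + 5)^2
  diffusion = (-6*x/(x^2 + 5)) evaluated at B_t = -6*B_t/(B_t^2 + 5)
Therefore d(-3*log(B_t^2 + 5)) = (3*(B_t^2 - 5)/(B_t^2 + 5)^2) dt + (-6*B_t/(B_t^2 + 5)) dB_t.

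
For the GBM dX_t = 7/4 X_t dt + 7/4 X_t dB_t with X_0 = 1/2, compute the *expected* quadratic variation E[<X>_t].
E[<X>_t] = 7*exp(105*t/16)/60 - 7/60

<X>_t = int_0^t ((7/4) * X_s)^2 ds. Taking expectation inside the integral: E[<X>_t] = (7/4)^2 * int_0^t E[X_s^2] ds. For GBM, E[X_s^2] = x_0^2 * exp((2 mu + sigma^2) s). Integrating:
  E[<X>_t] = (7/4)^2 * (1/2)^2 * (exp((2*(7/4) + (7/4)^2) t) - 1) / (2*(7/4) + (7/4)^2)
           = (7/4)^2 * (1/2)^2 * (exp((105/16) t) - 1) / (105/16) = 7*exp(105*t/16)/60 - 7/60.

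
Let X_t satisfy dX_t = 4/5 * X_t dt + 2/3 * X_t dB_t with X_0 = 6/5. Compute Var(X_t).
Var(X_t) = 36*(exp(4*t/9) - 1)*exp(8*t/5)/25

For GBM dX = mu X dt + sigma X dB with X_0 = x_0, apply Itô to Y = log X: dY = (mu - sigma^2/2) dt + sigma dB, so Y_t = log(x_0) + (mu - sigma^2/2) t + sigma B_t and hence X_t = x_0 * exp((mu - sigma^2/2) t + sigma B_t).
With mu = 4/5, sigma = 2/3, x_0 = 6/5, this gives:
  X_t = 6/5 * exp((26/45) * t + (2/3) * B_t).
Since sigma*B_t ~ Normal(0, sigma^2 t), E[exp(sigma*B_t)] = exp(sigma^2 t / 2); so E[X_t] = x_0 * exp((mu - sigma^2/2) t) * exp(sigma^2 t / 2) = x_0 * exp(mu t) = 6*exp(4*t/5)/5.
Var(X_t) = E[X_t^2] - (E[X_t])^2 = x_0^2 * exp(2 mu t) * (exp(sigma^2 t) - 1) = 36*(exp(4*t/9) - 1)*exp(8*t/5)/25.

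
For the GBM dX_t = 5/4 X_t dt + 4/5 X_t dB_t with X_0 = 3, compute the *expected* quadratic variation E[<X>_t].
E[<X>_t] = 288*exp(157*t/50)/157 - 288/157

<X>_t = int_0^t ((4/5) * X_s)^2 ds. Taking expectation inside the integral: E[<X>_t] = (4/5)^2 * int_0^t E[X_s^2] ds. For GBM, E[X_s^2] = x_0^2 * exp((2 mu + sigma^2) s). Integrating:
  E[<X>_t] = (4/5)^2 * 3^2 * (exp((2*(5/4) + (4/5)^2) t) - 1) / (2*(5/4) + (4/5)^2)
           = (4/5)^2 * 3^2 * (exp((157/50) t) - 1) / (157/50) = 288*exp(157*t/50)/157 - 288/157.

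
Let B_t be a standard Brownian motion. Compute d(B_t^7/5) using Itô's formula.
d(B_t^7/5) = (21*B_t^5/5) dt + (7*B_t^6/5) dB_t

Itô's formula for f(B_t) gives d f(B_t) = f'(B_t) dB_t + (1/2) f''(B_t) dt. Compute derivatives of f(x) = x^7/5:
  f'(x)  = 7*x^6/5
  f''(x) = 42*x^5/5
Substitute x = B_t and multiply the f'' term by 1/2:
  drift     = (1/2) * (42*x^5/5) evaluated at B_t = 21*B_t^5/5
  diffusion = (7*x^6/5) evaluated at B_t = 7*B_t^6/5
Therefore d(B_t^7/5) = (21*B_t^5/5) dt + (7*B_t^6/5) dB_t.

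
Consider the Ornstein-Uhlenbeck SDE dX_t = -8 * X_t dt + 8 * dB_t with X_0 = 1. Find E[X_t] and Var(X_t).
E[X_t] = exp(-8*t); Var(X_t) = 4 - 4*exp(-16*t)

The OU SDE dX = -theta X dt + sigma dB admits the integrating factor exp(theta t): d(exp(theta t) X_t) = sigma exp(theta t) dB_t. Integrating from 0 to t:
  X_t = x_0 * exp(-theta t) + sigma * int_0^t exp(-theta (t-s)) dB_s.
The Itô integral has mean 0 and (by the Itô isometry) variance sigma^2 * int_0^t exp(-2 theta (t - s)) ds = sigma^2 * (1 - exp(-2 theta t)) / (2 theta).
With theta = 8, sigma = 8, x_0 = 1:
  E[X_t] = 1 * exp(-8 t) = exp(-8*t)
  Var(X_t) = (8)^2 * (1 - exp(-2*8 t)) / (2 * 8) = 4 - 4*exp(-16*t).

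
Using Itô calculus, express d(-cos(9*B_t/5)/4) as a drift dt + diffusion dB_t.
d(-cos(9*B_t/5)/4) = (81*cos(9*B_t/5)/200) dt + (9*sin(9*B_t/5)/20) dB_t

Itô's formula for f(B_t) gives d f(B_t) = f'(B_t) dB_t + (1/2) f''(B_t) dt. Compute derivatives of f(x) = -cos(9*x/5)/4:
  f'(x)  = 9*sin(9*x/5)/20
  f''(x) = 81*cos(9*x/5)/100
Substitute x = B_t and multiply the f'' term by 1/2:
  drift     = (1/2) * (81*cos(9*x/5)/100) evaluated at B_t = 81*cos(9*B_t/5)/200
  diffusion = (9*sin(9*x/5)/20) evaluated at B_t = 9*sin(9*B_t/5)/20
Therefore d(-cos(9*B_t/5)/4) = (81*cos(9*B_t/5)/200) dt + (9*sin(9*B_t/5)/20) dB_t.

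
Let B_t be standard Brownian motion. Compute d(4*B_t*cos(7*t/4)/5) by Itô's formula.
d(4*B_t*cos(7*t/4)/5) = (-7*B_t*sin(7*t/4)/5) dt + (4*cos(7*t/4)/5) dB_t

Itô's formula for f(t, x): d f(t, B_t) = (f_t + (1/2) f_xx) dt + f_x dB_t. Compute partials of f(t, x) = 4*x*cos(7*t/4)/5:
  f_t(t,x)  = -7*x*sin(7*t/4)/5
  f_x(t,x)  = 4*cos(7*t/4)/5
  f_xx(t,x) = 0
Assemble drift = f_t + (1/2) f_xx = -7*x*sin(7*t/4)/5 and diffusion = f_x = 4*cos(7*t/4)/5. Substituting x = B_t:
  d(4*B_t*cos(7*t/4)/5) = (-7*B_t*sin(7*t/4)/5) dt + (4*cos(7*t/4)/5) dB_t.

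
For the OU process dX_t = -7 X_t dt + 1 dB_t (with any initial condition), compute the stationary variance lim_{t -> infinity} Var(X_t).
lim Var(X_t) = 1/14

The OU SDE dX = -theta X dt + sigma dB admits the integrating factor exp(theta t): d(exp(theta t) X_t) = sigma exp(theta t) dB_t. Integrating from 0 to t gives X_t = x_0 * exp(-theta t) + sigma * int_0^t exp(-theta (t-s)) dB_s for any initial x_0. The Itô integral has variance (by the Itô isometry) sigma^2 * int_0^t exp(-2 theta (t - s)) ds = sigma^2 * (1 - exp(-2 theta t)) / (2 theta), independent of x_0.
With theta = 7, sigma = 1:
  Var(X_t) = (1)^2 * (1 - exp(-2*7 t)) / (2 * 7) = 1/14 - exp(-14*t)/14.
As t -> infinity, exp(-2*7 t) -> 0, so the stationary variance is sigma^2 / (2 theta) = 1/14.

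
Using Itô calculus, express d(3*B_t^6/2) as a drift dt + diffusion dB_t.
d(3*B_t^6/2) = (45*B_t^4/2) dt + (9*B_t^5) dB_t

Itô's formula for f(B_t) gives d f(B_t) = f'(B_t) dB_t + (1/2) f''(B_t) dt. Compute derivatives of f(x) = 3*x^6/2:
  f'(x)  = 9*x^5
  f''(x) = 45*x^4
Substitute x = B_t and multiply the f'' term by 1/2:
  drift     = (1/2) * (45*x^4) evaluated at B_t = 45*B_t^4/2
  diffusion = (9*x^5) evaluated at B_t = 9*B_t^5
Therefore d(3*B_t^6/2) = (45*B_t^4/2) dt + (9*B_t^5) dB_t.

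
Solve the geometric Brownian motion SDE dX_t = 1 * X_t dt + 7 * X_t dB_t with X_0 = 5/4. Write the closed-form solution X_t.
X_t = 5/4 * exp((-47/2) * t + (7) * B_t)

For GBM dX = mu X dt + sigma X dB with X_0 = x_0, apply Itô to Y = log X: dY = (mu - sigma^2/2) dt + sigma dB, so Y_t = log(x_0) + (mu - sigma^2/2) t + sigma B_t and hence X_t = x_0 * exp((mu - sigma^2/2) t + sigma B_t).
With mu = 1, sigma = 7, x_0 = 5/4, this gives:
  X_t = 5/4 * exp((-47/2) * t + (7) * B_t).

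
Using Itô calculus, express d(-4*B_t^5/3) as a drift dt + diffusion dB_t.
d(-4*B_t^5/3) = (-40*B_t^3/3) dt + (-20*B_t^4/3) dB_t

Itô's formula for f(B_t) gives d f(B_t) = f'(B_t) dB_t + (1/2) f''(B_t) dt. Compute derivatives of f(x) = -4*x^5/3:
  f'(x)  = -20*x^4/3
  f''(x) = -80*x^3/3
Substitute x = B_t and multiply the f'' term by 1/2:
  drift     = (1/2) * (-80*x^3/3) evaluated at B_t = -40*B_t^3/3
  diffusion = (-20*x^4/3) evaluated at B_t = -20*B_t^4/3
Therefore d(-4*B_t^5/3) = (-40*B_t^3/3) dt + (-20*B_t^4/3) dB_t.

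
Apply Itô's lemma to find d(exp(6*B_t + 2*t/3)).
d(exp(6*B_t + 2*t/3)) = (56*exp(6*B_t + 2*t/3)/3) dt + (6*exp(6*B_t + 2*t/3)) dB_t

Itô's formula for f(t, x): d f(t, B_t) = (f_t + (1/2) f_xx) dt + f_x dB_t. Compute partials of f(t, x) = exp(2*t/3 + 6*x):
  f_t(t,x)  = 2*exp(2*t/3 + 6*x)/3
  f_x(t,x)  = 6*exp(2*t/3 + 6*x)
  f_xx(t,x) = 36*exp(2*t/3 + 6*x)
Assemble drift = f_t + (1/2) f_xx = 56*exp(2*t/3 + 6*x)/3 and diffusion = f_x = 6*exp(2*t/3 + 6*x). Substituting x = B_t:
  d(exp(6*B_t + 2*t/3)) = (56*exp(6*B_t + 2*t/3)/3) dt + (6*exp(6*B_t + 2*t/3)) dB_t.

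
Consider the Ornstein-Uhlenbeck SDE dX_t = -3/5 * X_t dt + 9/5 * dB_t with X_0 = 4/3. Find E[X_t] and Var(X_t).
E[X_t] = 4*exp(-3*t/5)/3; Var(X_t) = 27/10 - 27*exp(-6*t/5)/10

The OU SDE dX = -theta X dt + sigma dB admits the integrating factor exp(theta t): d(exp(theta t) X_t) = sigma exp(theta t) dB_t. Integrating from 0 to t:
  X_t = x_0 * exp(-theta t) + sigma * int_0^t exp(-theta (t-s)) dB_s.
The Itô integral has mean 0 and (by the Itô isometry) variance sigma^2 * int_0^t exp(-2 theta (t - s)) ds = sigma^2 * (1 - exp(-2 theta t)) / (2 theta).
With theta = 3/5, sigma = 9/5, x_0 = 4/3:
  E[X_t] = 4/3 * exp(-3/5 t) = 4*exp(-3*t/5)/3
  Var(X_t) = (9/5)^2 * (1 - exp(-2*3/5 t)) / (2 * 3/5) = 27/10 - 27*exp(-6*t/5)/10.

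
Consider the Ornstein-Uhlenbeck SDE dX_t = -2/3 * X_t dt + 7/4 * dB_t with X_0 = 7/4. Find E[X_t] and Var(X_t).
E[X_t] = 7*exp(-2*t/3)/4; Var(X_t) = 147/64 - 147*exp(-4*t/3)/64

The OU SDE dX = -theta X dt + sigma dB admits the integrating factor exp(theta t): d(exp(theta t) X_t) = sigma exp(theta t) dB_t. Integrating from 0 to t:
  X_t = x_0 * exp(-theta t) + sigma * int_0^t exp(-theta (t-s)) dB_s.
The Itô integral has mean 0 and (by the Itô isometry) variance sigma^2 * int_0^t exp(-2 theta (t - s)) ds = sigma^2 * (1 - exp(-2 theta t)) / (2 theta).
With theta = 2/3, sigma = 7/4, x_0 = 7/4:
  E[X_t] = 7/4 * exp(-2/3 t) = 7*exp(-2*t/3)/4
  Var(X_t) = (7/4)^2 * (1 - exp(-2*2/3 t)) / (2 * 2/3) = 147/64 - 147*exp(-4*t/3)/64.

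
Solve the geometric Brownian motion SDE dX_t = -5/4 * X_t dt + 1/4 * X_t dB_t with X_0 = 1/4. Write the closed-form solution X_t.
X_t = 1/4 * exp((-41/32) * t + (1/4) * B_t)

For GBM dX = mu X dt + sigma X dB with X_0 = x_0, apply Itô to Y = log X: dY = (mu - sigma^2/2) dt + sigma dB, so Y_t = log(x_0) + (mu - sigma^2/2) t + sigma B_t and hence X_t = x_0 * exp((mu - sigma^2/2) t + sigma B_t).
With mu = -5/4, sigma = 1/4, x_0 = 1/4, this gives:
  X_t = 1/4 * exp((-41/32) * t + (1/4) * B_t).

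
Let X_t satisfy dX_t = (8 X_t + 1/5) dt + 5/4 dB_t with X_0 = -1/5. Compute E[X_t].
E[X_t] = -7*exp(8*t)/40 - 1/40

Taking expectations and using E[dB_t] = 0, the mean m(t) = E[X_t] satisfies the ODE m'(t) = a m(t) + b with m(0) = x_0. With a = 8, b = 1/5, x_0 = -1/5, the solution is
  m(t) = x_0 * exp(a t) + (b/a) * (exp(a t) - 1)
       = (-1/5) * exp(8 t) + ((1/5)/8) * (exp(8 t) - 1)
       = -7*exp(8*t)/40 - 1/40.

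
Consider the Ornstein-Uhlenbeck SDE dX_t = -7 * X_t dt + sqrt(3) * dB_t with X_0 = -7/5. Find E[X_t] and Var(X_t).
E[X_t] = -7*exp(-7*t)/5; Var(X_t) = 3/14 - 3*exp(-14*t)/14

The OU SDE dX = -theta X dt + sigma dB admits the integrating factor exp(theta t): d(exp(theta t) X_t) = sigma exp(theta t) dB_t. Integrating from 0 to t:
  X_t = x_0 * exp(-theta t) + sigma * int_0^t exp(-theta (t-s)) dB_s.
The Itô integral has mean 0 and (by the Itô isometry) variance sigma^2 * int_0^t exp(-2 theta (t - s)) ds = sigma^2 * (1 - exp(-2 theta t)) / (2 theta).
With theta = 7, sigma = sqrt(3), x_0 = -7/5:
  E[X_t] = -7/5 * exp(-7 t) = -7*exp(-7*t)/5
  Var(X_t) = (sqrt(3))^2 * (1 - exp(-2*7 t)) / (2 * 7) = 3/14 - 3*exp(-14*t)/14.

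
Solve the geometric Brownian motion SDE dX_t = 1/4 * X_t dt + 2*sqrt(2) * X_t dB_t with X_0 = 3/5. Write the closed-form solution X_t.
X_t = 3/5 * exp((-15/4) * t + (2*sqrt(2)) * B_t)

For GBM dX = mu X dt + sigma X dB with X_0 = x_0, apply Itô to Y = log X: dY = (mu - sigma^2/2) dt + sigma dB, so Y_t = log(x_0) + (mu - sigma^2/2) t + sigma B_t and hence X_t = x_0 * exp((mu - sigma^2/2) t + sigma B_t).
With mu = 1/4, sigma = 2*sqrt(2), x_0 = 3/5, this gives:
  X_t = 3/5 * exp((-15/4) * t + (2*sqrt(2)) * B_t).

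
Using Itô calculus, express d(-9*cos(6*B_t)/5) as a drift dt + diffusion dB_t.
d(-9*cos(6*B_t)/5) = (162*cos(6*B_t)/5) dt + (54*sin(6*B_t)/5) dB_t

Itô's formula for f(B_t) gives d f(B_t) = f'(B_t) dB_t + (1/2) f''(B_t) dt. Compute derivatives of f(x) = -9*cos(6*x)/5:
  f'(x)  = 54*sin(6*x)/5
  f''(x) = 324*cos(6*x)/5
Substitute x = B_t and multiply the f'' term by 1/2:
  drift     = (1/2) * (324*cos(6*x)/5) evaluated at B_t = 162*cos(6*B_t)/5
  diffusion = (54*sin(6*x)/5) evaluated at B_t = 54*sin(6*B_t)/5
Therefore d(-9*cos(6*B_t)/5) = (162*cos(6*B_t)/5) dt + (54*sin(6*B_t)/5) dB_t.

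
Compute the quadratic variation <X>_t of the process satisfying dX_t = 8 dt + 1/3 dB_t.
<X>_t = t/9

For an Itô process dX_t = a(t) dt + b(t) dB_t, the quadratic variation is <X>_t = int_0^t b(s)^2 ds (the drift term does not contribute). Here b(s) = 1/3, so
  b(s)^2 = 1/9.
Integrating from 0 to t:
  <X>_t = int_0^t (1/9) ds = t/9.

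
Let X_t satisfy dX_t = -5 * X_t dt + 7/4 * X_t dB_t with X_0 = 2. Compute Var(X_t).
Var(X_t) = (4*exp(49*t/16) - 4)*exp(-10*t)

For GBM dX = mu X dt + sigma X dB with X_0 = x_0, apply Itô to Y = log X: dY = (mu - sigma^2/2) dt + sigma dB, so Y_t = log(x_0) + (mu - sigma^2/2) t + sigma B_t and hence X_t = x_0 * exp((mu - sigma^2/2) t + sigma B_t).
With mu = -5, sigma = 7/4, x_0 = 2, this gives:
  X_t = 2 * exp((-209/32) * t + (7/4) * B_t).
Since sigma*B_t ~ Normal(0, sigma^2 t), E[exp(sigma*B_t)] = exp(sigma^2 t / 2); so E[X_t] = x_0 * exp((mu - sigma^2/2) t) * exp(sigma^2 t / 2) = x_0 * exp(mu t) = 2*exp(-5*t).
Var(X_t) = E[X_t^2] - (E[X_t])^2 = x_0^2 * exp(2 mu t) * (exp(sigma^2 t) - 1) = (4*exp(49*t/16) - 4)*exp(-10*t).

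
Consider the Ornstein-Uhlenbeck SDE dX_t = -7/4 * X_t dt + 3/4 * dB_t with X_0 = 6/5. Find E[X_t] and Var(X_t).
E[X_t] = 6*exp(-7*t/4)/5; Var(X_t) = 9/56 - 9*exp(-7*t/2)/56

The OU SDE dX = -theta X dt + sigma dB admits the integrating factor exp(theta t): d(exp(theta t) X_t) = sigma exp(theta t) dB_t. Integrating from 0 to t:
  X_t = x_0 * exp(-theta t) + sigma * int_0^t exp(-theta (t-s)) dB_s.
The Itô integral has mean 0 and (by the Itô isometry) variance sigma^2 * int_0^t exp(-2 theta (t - s)) ds = sigma^2 * (1 - exp(-2 theta t)) / (2 theta).
With theta = 7/4, sigma = 3/4, x_0 = 6/5:
  E[X_t] = 6/5 * exp(-7/4 t) = 6*exp(-7*t/4)/5
  Var(X_t) = (3/4)^2 * (1 - exp(-2*7/4 t)) / (2 * 7/4) = 9/56 - 9*exp(-7*t/2)/56.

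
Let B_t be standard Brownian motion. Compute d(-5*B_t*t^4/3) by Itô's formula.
d(-5*B_t*t^4/3) = (-20*B_t*t^3/3) dt + (-5*t^4/3) dB_t

Itô's formula for f(t, x): d f(t, B_t) = (f_t + (1/2) f_xx) dt + f_x dB_t. Compute partials of f(t, x) = -5*t^4*x/3:
  f_t(t,x)  = -20*t^3*x/3
  f_x(t,x)  = -5*t^4/3
  f_xx(t,x) = 0
Assemble drift = f_t + (1/2) f_xx = -20*t^3*x/3 and diffusion = f_x = -5*t^4/3. Substituting x = B_t:
  d(-5*B_t*t^4/3) = (-20*B_t*t^3/3) dt + (-5*t^4/3) dB_t.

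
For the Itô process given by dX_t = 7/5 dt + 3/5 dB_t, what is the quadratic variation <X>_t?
<X>_t = 9*t/25

For an Itô process dX_t = a(t) dt + b(t) dB_t, the quadratic variation is <X>_t = int_0^t b(s)^2 ds (the drift term does not contribute). Here b(s) = 3/5, so
  b(s)^2 = 9/25.
Integrating from 0 to t:
  <X>_t = int_0^t (9/25) ds = 9*t/25.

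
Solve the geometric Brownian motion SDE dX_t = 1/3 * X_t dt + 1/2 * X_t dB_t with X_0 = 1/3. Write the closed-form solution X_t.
X_t = 1/3 * exp((5/24) * t + (1/2) * B_t)

For GBM dX = mu X dt + sigma X dB with X_0 = x_0, apply Itô to Y = log X: dY = (mu - sigma^2/2) dt + sigma dB, so Y_t = log(x_0) + (mu - sigma^2/2) t + sigma B_t and hence X_t = x_0 * exp((mu - sigma^2/2) t + sigma B_t).
With mu = 1/3, sigma = 1/2, x_0 = 1/3, this gives:
  X_t = 1/3 * exp((5/24) * t + (1/2) * B_t).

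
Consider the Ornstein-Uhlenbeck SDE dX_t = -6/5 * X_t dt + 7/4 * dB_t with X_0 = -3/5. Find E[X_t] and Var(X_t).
E[X_t] = -3*exp(-6*t/5)/5; Var(X_t) = 245/192 - 245*exp(-12*t/5)/192

The OU SDE dX = -theta X dt + sigma dB admits the integrating factor exp(theta t): d(exp(theta t) X_t) = sigma exp(theta t) dB_t. Integrating from 0 to t:
  X_t = x_0 * exp(-theta t) + sigma * int_0^t exp(-theta (t-s)) dB_s.
The Itô integral has mean 0 and (by the Itô isometry) variance sigma^2 * int_0^t exp(-2 theta (t - s)) ds = sigma^2 * (1 - exp(-2 theta t)) / (2 theta).
With theta = 6/5, sigma = 7/4, x_0 = -3/5:
  E[X_t] = -3/5 * exp(-6/5 t) = -3*exp(-6*t/5)/5
  Var(X_t) = (7/4)^2 * (1 - exp(-2*6/5 t)) / (2 * 6/5) = 245/192 - 245*exp(-12*t/5)/192.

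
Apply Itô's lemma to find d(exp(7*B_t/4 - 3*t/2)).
d(exp(7*B_t/4 - 3*t/2)) = (exp(7*B_t/4 - 3*t/2)/32) dt + (7*exp(7*B_t/4 - 3*t/2)/4) dB_t

Itô's formula for f(t, x): d f(t, B_t) = (f_t + (1/2) f_xx) dt + f_x dB_t. Compute partials of f(t, x) = exp(-3*t/2 + 7*x/4):
  f_t(t,x)  = -3*exp(-3*t/2 + 7*x/4)/2
  f_x(t,x)  = 7*exp(-3*t/2 + 7*x/4)/4
  f_xx(t,x) = 49*exp(-3*t/2 + 7*x/4)/16
Assemble drift = f_t + (1/2) f_xx = exp(-3*t/2 + 7*x/4)/32 and diffusion = f_x = 7*exp(-3*t/2 + 7*x/4)/4. Substituting x = B_t:
  d(exp(7*B_t/4 - 3*t/2)) = (exp(7*B_t/4 - 3*t/2)/32) dt + (7*exp(7*B_t/4 - 3*t/2)/4) dB_t.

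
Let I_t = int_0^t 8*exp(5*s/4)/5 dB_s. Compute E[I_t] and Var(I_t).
E[I_t] = 0; Var(I_t) = 128*exp(5*t/2)/125 - 128/125

The Itô integral of a deterministic integrand f(s) has mean 0 because each increment f(s) * (B_{s+ds} - B_s) has mean 0. By the Itô isometry:
  Var( int_0^t f(s) dB_s ) = E[ (int_0^t f(s) dB_s)^2 ] = int_0^t f(s)^2 ds.
Here f(s) = 8*exp(5*s/4)/5, so f(s)^2 = 64*exp(5*s/2)/25. Integrate:
  int_0^t (64*exp(5*s/2)/25) ds = 128*exp(5*t/2)/125 - 128/125.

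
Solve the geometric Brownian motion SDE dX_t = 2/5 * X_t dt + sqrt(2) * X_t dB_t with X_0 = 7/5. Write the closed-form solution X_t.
X_t = 7/5 * exp((-3/5) * t + (sqrt(2)) * B_t)

For GBM dX = mu X dt + sigma X dB with X_0 = x_0, apply Itô to Y = log X: dY = (mu - sigma^2/2) dt + sigma dB, so Y_t = log(x_0) + (mu - sigma^2/2) t + sigma B_t and hence X_t = x_0 * exp((mu - sigma^2/2) t + sigma B_t).
With mu = 2/5, sigma = sqrt(2), x_0 = 7/5, this gives:
  X_t = 7/5 * exp((-3/5) * t + (sqrt(2)) * B_t).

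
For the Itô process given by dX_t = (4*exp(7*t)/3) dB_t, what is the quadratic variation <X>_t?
<X>_t = 8*exp(14*t)/63 - 8/63

For an Itô process dX_t = a(t) dt + b(t) dB_t, the quadratic variation is <X>_t = int_0^t b(s)^2 ds (the drift term does not contribute). Here b(s) = 4*exp(7*s)/3, so
  b(s)^2 = 16*exp(14*s)/9.
Integrating from 0 to t:
  <X>_t = int_0^t (16*exp(14*s)/9) ds = 8*exp(14*t)/63 - 8/63.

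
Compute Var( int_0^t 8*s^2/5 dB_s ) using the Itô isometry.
Var = 64*t^5/125

The Itô integral of a deterministic integrand f(s) has mean 0 because each increment f(s) * (B_{s+ds} - B_s) has mean 0. By the Itô isometry:
  Var( int_0^t f(s) dB_s ) = E[ (int_0^t f(s) dB_s)^2 ] = int_0^t f(s)^2 ds.
Here f(s) = 8*s^2/5, so f(s)^2 = 64*s^4/25. Integrate:
  int_0^t (64*s^4/25) ds = 64*t^5/125.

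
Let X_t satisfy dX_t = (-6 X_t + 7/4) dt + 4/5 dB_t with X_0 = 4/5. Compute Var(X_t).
Var(X_t) = 4/75 - 4*exp(-12*t)/75

The variance V(t) = Var(X_t) satisfies V'(t) = 2 a V(t) + c^2 with V(0) = 0 (drift coefficient is linear in X, diffusion is constant). With a = -6, c = 4/5, the solution is
  V(t) = (c^2 / (2 a)) * (exp(2 a t) - 1)
       = ((4/5)^2 / (2*(-6))) * (exp((-12) t) - 1)
       = 4/75 - 4*exp(-12*t)/75.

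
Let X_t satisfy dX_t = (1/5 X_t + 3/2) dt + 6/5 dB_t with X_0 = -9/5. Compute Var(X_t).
Var(X_t) = 18*exp(2*t/5)/5 - 18/5

The variance V(t) = Var(X_t) satisfies V'(t) = 2 a V(t) + c^2 with V(0) = 0 (drift coefficient is linear in X, diffusion is constant). With a = 1/5, c = 6/5, the solution is
  V(t) = (c^2 / (2 a)) * (exp(2 a t) - 1)
       = ((6/5)^2 / (2*(1/5))) * (exp((2/5) t) - 1)
       = 18*exp(2*t/5)/5 - 18/5.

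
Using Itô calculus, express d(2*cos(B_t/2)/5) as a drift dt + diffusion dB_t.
d(2*cos(B_t/2)/5) = (-cos(B_t/2)/20) dt + (-sin(B_t/2)/5) dB_t

Itô's formula for f(B_t) gives d f(B_t) = f'(B_t) dB_t + (1/2) f''(B_t) dt. Compute derivatives of f(x) = 2*cos(x/2)/5:
  f'(x)  = -sin(x/2)/5
  f''(x) = -cos(x/2)/10
Substitute x = B_t and multiply the f'' term by 1/2:
  drift     = (1/2) * (-cos(x/2)/10) evaluated at B_t = -cos(B_t/2)/20
  diffusion = (-sin(x/2)/5) evaluated at B_t = -sin(B_t/2)/5
Therefore d(2*cos(B_t/2)/5) = (-cos(B_t/2)/20) dt + (-sin(B_t/2)/5) dB_t.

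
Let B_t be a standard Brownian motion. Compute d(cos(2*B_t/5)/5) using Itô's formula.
d(cos(2*B_t/5)/5) = (-2*cos(2*B_t/5)/125) dt + (-2*sin(2*B_t/5)/25) dB_t

Itô's formula for f(B_t) gives d f(B_t) = f'(B_t) dB_t + (1/2) f''(B_t) dt. Compute derivatives of f(x) = cos(2*x/5)/5:
  f'(x)  = -2*sin(2*x/5)/25
  f''(x) = -4*cos(2*x/5)/125
Substitute x = B_t and multiply the f'' term by 1/2:
  drift     = (1/2) * (-4*cos(2*x/5)/125) evaluated at B_t = -2*cos(2*B_t/5)/125
  diffusion = (-2*sin(2*x/5)/25) evaluated at B_t = -2*sin(2*B_t/5)/25
Therefore d(cos(2*B_t/5)/5) = (-2*cos(2*B_t/5)/125) dt + (-2*sin(2*B_t/5)/25) dB_t.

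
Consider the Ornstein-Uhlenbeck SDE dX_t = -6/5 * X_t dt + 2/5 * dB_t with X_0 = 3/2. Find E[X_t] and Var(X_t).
E[X_t] = 3*exp(-6*t/5)/2; Var(X_t) = 1/15 - exp(-12*t/5)/15

The OU SDE dX = -theta X dt + sigma dB admits the integrating factor exp(theta t): d(exp(theta t) X_t) = sigma exp(theta t) dB_t. Integrating from 0 to t:
  X_t = x_0 * exp(-theta t) + sigma * int_0^t exp(-theta (t-s)) dB_s.
The Itô integral has mean 0 and (by the Itô isometry) variance sigma^2 * int_0^t exp(-2 theta (t - s)) ds = sigma^2 * (1 - exp(-2 theta t)) / (2 theta).
With theta = 6/5, sigma = 2/5, x_0 = 3/2:
  E[X_t] = 3/2 * exp(-6/5 t) = 3*exp(-6*t/5)/2
  Var(X_t) = (2/5)^2 * (1 - exp(-2*6/5 t)) / (2 * 6/5) = 1/15 - exp(-12*t/5)/15.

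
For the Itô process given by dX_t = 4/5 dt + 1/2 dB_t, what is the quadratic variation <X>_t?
<X>_t = t/4

For an Itô process dX_t = a(t) dt + b(t) dB_t, the quadratic variation is <X>_t = int_0^t b(s)^2 ds (the drift term does not contribute). Here b(s) = 1/2, so
  b(s)^2 = 1/4.
Integrating from 0 to t:
  <X>_t = int_0^t (1/4) ds = t/4.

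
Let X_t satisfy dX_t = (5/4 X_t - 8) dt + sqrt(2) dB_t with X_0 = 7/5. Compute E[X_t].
E[X_t] = 32/5 - 5*exp(5*t/4)

Taking expectations and using E[dB_t] = 0, the mean m(t) = E[X_t] satisfies the ODE m'(t) = a m(t) + b with m(0) = x_0. With a = 5/4, b = -8, x_0 = 7/5, the solution is
  m(t) = x_0 * exp(a t) + (b/a) * (exp(a t) - 1)
       = (7/5) * exp((5/4) t) + ((-8)/(5/4)) * (exp((5/4) t) - 1)
       = 32/5 - 5*exp(5*t/4).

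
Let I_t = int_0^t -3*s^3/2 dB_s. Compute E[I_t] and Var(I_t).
E[I_t] = 0; Var(I_t) = 9*t^7/28

The Itô integral of a deterministic integrand f(s) has mean 0 because each increment f(s) * (B_{s+ds} - B_s) has mean 0. By the Itô isometry:
  Var( int_0^t f(s) dB_s ) = E[ (int_0^t f(s) dB_s)^2 ] = int_0^t f(s)^2 ds.
Here f(s) = -3*s^3/2, so f(s)^2 = 9*s^6/4. Integrate:
  int_0^t (9*s^6/4) ds = 9*t^7/28.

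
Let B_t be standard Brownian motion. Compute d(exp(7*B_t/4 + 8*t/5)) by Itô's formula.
d(exp(7*B_t/4 + 8*t/5)) = (501*exp(7*B_t/4 + 8*t/5)/160) dt + (7*exp(7*B_t/4 + 8*t/5)/4) dB_t

Itô's formula for f(t, x): d f(t, B_t) = (f_t + (1/2) f_xx) dt + f_x dB_t. Compute partials of f(t, x) = exp(8*t/5 + 7*x/4):
  f_t(t,x)  = 8*exp(8*t/5 + 7*x/4)/5
  f_x(t,x)  = 7*exp(8*t/5 + 7*x/4)/4
  f_xx(t,x) = 49*exp(8*t/5 + 7*x/4)/16
Assemble drift = f_t + (1/2) f_xx = 501*exp(8*t/5 + 7*x/4)/160 and diffusion = f_x = 7*exp(8*t/5 + 7*x/4)/4. Substituting x = B_t:
  d(exp(7*B_t/4 + 8*t/5)) = (501*exp(7*B_t/4 + 8*t/5)/160) dt + (7*exp(7*B_t/4 + 8*t/5)/4) dB_t.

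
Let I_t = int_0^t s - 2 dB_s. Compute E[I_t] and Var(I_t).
E[I_t] = 0; Var(I_t) = t*(t^2 - 6*t + 12)/3

The Itô integral of a deterministic integrand f(s) has mean 0 because each increment f(s) * (B_{s+ds} - B_s) has mean 0. By the Itô isometry:
  Var( int_0^t f(s) dB_s ) = E[ (int_0^t f(s) dB_s)^2 ] = int_0^t f(s)^2 ds.
Here f(s) = s - 2, so f(s)^2 = (s - 2)^2. Integrate:
  int_0^t ((s - 2)^2) ds = t*(t^2 - 6*t + 12)/3.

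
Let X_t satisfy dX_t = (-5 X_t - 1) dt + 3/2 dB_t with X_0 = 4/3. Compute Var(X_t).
Var(X_t) = 9/40 - 9*exp(-10*t)/40

The variance V(t) = Var(X_t) satisfies V'(t) = 2 a V(t) + c^2 with V(0) = 0 (drift coefficient is linear in X, diffusion is constant). With a = -5, c = 3/2, the solution is
  V(t) = (c^2 / (2 a)) * (exp(2 a t) - 1)
       = ((3/2)^2 / (2*(-5))) * (exp((-10) t) - 1)
       = 9/40 - 9*exp(-10*t)/40.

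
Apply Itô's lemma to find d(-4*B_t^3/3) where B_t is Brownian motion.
d(-4*B_t^3/3) = (-4*B_t) dt + (-4*B_t^2) dB_t

Itô's formula for f(B_t) gives d f(B_t) = f'(B_t) dB_t + (1/2) f''(B_t) dt. Compute derivatives of f(x) = -4*x^3/3:
  f'(x)  = -4*x^2
  f''(x) = -8*x
Substitute x = B_t and multiply the f'' term by 1/2:
  drift     = (1/2) * (-8*x) evaluated at B_t = -4*B_t
  diffusion = (-4*x^2) evaluated at B_t = -4*B_t^2
Therefore d(-4*B_t^3/3) = (-4*B_t) dt + (-4*B_t^2) dB_t.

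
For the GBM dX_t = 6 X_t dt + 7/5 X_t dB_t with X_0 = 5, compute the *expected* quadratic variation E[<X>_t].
E[<X>_t] = 1225*exp(349*t/25)/349 - 1225/349

<X>_t = int_0^t ((7/5) * X_s)^2 ds. Taking expectation inside the integral: E[<X>_t] = (7/5)^2 * int_0^t E[X_s^2] ds. For GBM, E[X_s^2] = x_0^2 * exp((2 mu + sigma^2) s). Integrating:
  E[<X>_t] = (7/5)^2 * 5^2 * (exp((2*6 + (7/5)^2) t) - 1) / (2*6 + (7/5)^2)
           = (7/5)^2 * 5^2 * (exp((349/25) t) - 1) / (349/25) = 1225*exp(349*t/25)/349 - 1225/349.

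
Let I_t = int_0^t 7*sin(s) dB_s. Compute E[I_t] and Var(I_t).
E[I_t] = 0; Var(I_t) = 49*t/2 - 49*sin(2*t)/4

The Itô integral of a deterministic integrand f(s) has mean 0 because each increment f(s) * (B_{s+ds} - B_s) has mean 0. By the Itô isometry:
  Var( int_0^t f(s) dB_s ) = E[ (int_0^t f(s) dB_s)^2 ] = int_0^t f(s)^2 ds.
Here f(s) = 7*sin(s), so f(s)^2 = 49*sin(s)^2. Integrate:
  int_0^t (49*sin(s)^2) ds = 49*t/2 - 49*sin(2*t)/4.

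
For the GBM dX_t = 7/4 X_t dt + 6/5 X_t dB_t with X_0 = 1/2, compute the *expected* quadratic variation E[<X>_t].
E[<X>_t] = 18*exp(247*t/50)/247 - 18/247

<X>_t = int_0^t ((6/5) * X_s)^2 ds. Taking expectation inside the integral: E[<X>_t] = (6/5)^2 * int_0^t E[X_s^2] ds. For GBM, E[X_s^2] = x_0^2 * exp((2 mu + sigma^2) s). Integrating:
  E[<X>_t] = (6/5)^2 * (1/2)^2 * (exp((2*(7/4) + (6/5)^2) t) - 1) / (2*(7/4) + (6/5)^2)
           = (6/5)^2 * (1/2)^2 * (exp((247/50) t) - 1) / (247/50) = 18*exp(247*t/50)/247 - 18/247.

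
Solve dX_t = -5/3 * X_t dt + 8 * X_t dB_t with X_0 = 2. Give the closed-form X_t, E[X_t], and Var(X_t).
X_t = 2 * exp((-101/3) t + (8) B_t); E[X_t] = 2*exp(-5*t/3); Var(X_t) = (4*exp(64*t) - 4)*exp(-10*t/3)

For GBM dX = mu X dt + sigma X dB with X_0 = x_0, apply Itô to Y = log X: dY = (mu - sigma^2/2) dt + sigma dB, so Y_t = log(x_0) + (mu - sigma^2/2) t + sigma B_t and hence X_t = x_0 * exp((mu - sigma^2/2) t + sigma B_t).
With mu = -5/3, sigma = 8, x_0 = 2, this gives:
  X_t = 2 * exp((-101/3) * t + (8) * B_t).
Since sigma*B_t ~ Normal(0, sigma^2 t), E[exp(sigma*B_t)] = exp(sigma^2 t / 2); so E[X_t] = x_0 * exp((mu - sigma^2/2) t) * exp(sigma^2 t / 2) = x_0 * exp(mu t) = 2*exp(-5*t/3).
Var(X_t) = E[X_t^2] - (E[X_t])^2 = x_0^2 * exp(2 mu t) * (exp(sigma^2 t) - 1) = (4*exp(64*t) - 4)*exp(-10*t/3).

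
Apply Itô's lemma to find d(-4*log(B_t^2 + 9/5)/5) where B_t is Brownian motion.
d(-4*log(B_t^2 + 9/5)/5) = (4*(5*B_t^2 - 9)/(5*B_t^2 + 9)^2) dt + (-8*B_t/(5*B_t^2 + 9)) dB_t

Itô's formula for f(B_t) gives d f(B_t) = f'(B_t) dB_t + (1/2) f''(B_t) dt. Compute derivatives of f(x) = -4*log(x^2 + 9/5)/5:
  f'(x)  = -8*x/(5*x^2 + 9)
  f''(x) = 8*(5*x^2 - 9)/(5*x^2 + 9)^2
Substitute x = B_t and multiply the f'' term by 1/2:
  drift     = (1/2) * (8*(5*x^2 - 9)/(5*x^2 + 9)^2) evaluated at B_t = 4*(5*B_t^2 - 9)/(5*B_t^2 + 9)^2
  diffusion = (-8*x/(5*x^2 + 9)) evaluated at B_t = -8*B_t/(5*B_t^2 + 9)
Therefore d(-4*log(B_t^2 + 9/5)/5) = (4*(5*B_t^2 - 9)/(5*B_t^2 + 9)^2) dt + (-8*B_t/(5*B_t^2 + 9)) dB_t.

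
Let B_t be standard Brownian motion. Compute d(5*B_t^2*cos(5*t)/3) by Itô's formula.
d(5*B_t^2*cos(5*t)/3) = (-25*B_t^2*sin(5*t)/3 + 5*cos(5*t)/3) dt + (10*B_t*cos(5*t)/3) dB_t

Itô's formula for f(t, x): d f(t, B_t) = (f_t + (1/2) f_xx) dt + f_x dB_t. Compute partials of f(t, x) = 5*x^2*cos(5*t)/3:
  f_t(t,x)  = -25*x^2*sin(5*t)/3
  f_x(t,x)  = 10*x*cos(5*t)/3
  f_xx(t,x) = 10*cos(5*t)/3
Assemble drift = f_t + (1/2) f_xx = -25*x^2*sin(5*t)/3 + 5*cos(5*t)/3 and diffusion = f_x = 10*x*cos(5*t)/3. Substituting x = B_t:
  d(5*B_t^2*cos(5*t)/3) = (-25*B_t^2*sin(5*t)/3 + 5*cos(5*t)/3) dt + (10*B_t*cos(5*t)/3) dB_t.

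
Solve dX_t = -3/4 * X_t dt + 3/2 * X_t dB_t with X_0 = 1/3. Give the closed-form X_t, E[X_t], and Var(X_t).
X_t = 1/3 * exp((-15/8) t + (3/2) B_t); E[X_t] = exp(-3*t/4)/3; Var(X_t) = (exp(9*t/4) - 1)*exp(-3*t/2)/9

For GBM dX = mu X dt + sigma X dB with X_0 = x_0, apply Itô to Y = log X: dY = (mu - sigma^2/2) dt + sigma dB, so Y_t = log(x_0) + (mu - sigma^2/2) t + sigma B_t and hence X_t = x_0 * exp((mu - sigma^2/2) t + sigma B_t).
With mu = -3/4, sigma = 3/2, x_0 = 1/3, this gives:
  X_t = 1/3 * exp((-15/8) * t + (3/2) * B_t).
Since sigma*B_t ~ Normal(0, sigma^2 t), E[exp(sigma*B_t)] = exp(sigma^2 t / 2); so E[X_t] = x_0 * exp((mu - sigma^2/2) t) * exp(sigma^2 t / 2) = x_0 * exp(mu t) = exp(-3*t/4)/3.
Var(X_t) = E[X_t^2] - (E[X_t])^2 = x_0^2 * exp(2 mu t) * (exp(sigma^2 t) - 1) = (exp(9*t/4) - 1)*exp(-3*t/2)/9.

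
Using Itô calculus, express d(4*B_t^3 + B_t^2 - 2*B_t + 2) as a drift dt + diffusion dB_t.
d(4*B_t^3 + B_t^2 - 2*B_t + 2) = (12*B_t + 1) dt + (12*B_t^2 + 2*B_t - 2) dB_t

Itô's formula for f(B_t) gives d f(B_t) = f'(B_t) dB_t + (1/2) f''(B_t) dt. Compute derivatives of f(x) = 4*x^3 + x^2 - 2*x + 2:
  f'(x)  = 12*x^2 + 2*x - 2
  f''(x) = 24*x + 2
Substitute x = B_t and multiply the f'' term by 1/2:
  drift     = (1/2) * (24*x + 2) evaluated at B_t = 12*B_t + 1
  diffusion = (12*x^2 + 2*x - 2) evaluated at B_t = 12*B_t^2 + 2*B_t - 2
Therefore d(4*B_t^3 + B_t^2 - 2*B_t + 2) = (12*B_t + 1) dt + (12*B_t^2 + 2*B_t - 2) dB_t.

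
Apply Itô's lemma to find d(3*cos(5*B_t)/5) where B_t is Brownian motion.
d(3*cos(5*B_t)/5) = (-15*cos(5*B_t)/2) dt + (-3*sin(5*B_t)) dB_t

Itô's formula for f(B_t) gives d f(B_t) = f'(B_t) dB_t + (1/2) f''(B_t) dt. Compute derivatives of f(x) = 3*cos(5*x)/5:
  f'(x)  = -3*sin(5*x)
  f''(x) = -15*cos(5*x)
Substitute x = B_t and multiply the f'' term by 1/2:
  drift     = (1/2) * (-15*cos(5*x)) evaluated at B_t = -15*cos(5*B_t)/2
  diffusion = (-3*sin(5*x)) evaluated at B_t = -3*sin(5*B_t)
Therefore d(3*cos(5*B_t)/5) = (-15*cos(5*B_t)/2) dt + (-3*sin(5*B_t)) dB_t.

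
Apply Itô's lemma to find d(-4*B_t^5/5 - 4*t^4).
d(-4*B_t^5/5 - 4*t^4) = (-8*B_t^3 - 16*t^3) dt + (-4*B_t^4) dB_t

Itô's formula for f(t, x): d f(t, B_t) = (f_t + (1/2) f_xx) dt + f_x dB_t. Compute partials of f(t, x) = -4*t^4 - 4*x^5/5:
  f_t(t,x)  = -16*t^3
  f_x(t,x)  = -4*x^4
  f_xx(t,x) = -16*x^3
Assemble drift = f_t + (1/2) f_xx = -16*t^3 - 8*x^3 and diffusion = f_x = -4*x^4. Substituting x = B_t:
  d(-4*B_t^5/5 - 4*t^4) = (-8*B_t^3 - 16*t^3) dt + (-4*B_t^4) dB_t.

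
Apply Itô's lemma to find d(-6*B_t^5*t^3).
d(-6*B_t^5*t^3) = (B_t^3*t^2*(-18*B_t^2 - 60*t)) dt + (-30*B_t^4*t^3) dB_t

Itô's formula for f(t, x): d f(t, B_t) = (f_t + (1/2) f_xx) dt + f_x dB_t. Compute partials of f(t, x) = -6*t^3*x^5:
  f_t(t,x)  = -18*t^2*x^5
  f_x(t,x)  = -30*t^3*x^4
  f_xx(t,x) = -120*t^3*x^3
Assemble drift = f_t + (1/2) f_xx = t^2*x^3*(-60*t - 18*x^2) and diffusion = f_x = -30*t^3*x^4. Substituting x = B_t:
  d(-6*B_t^5*t^3) = (B_t^3*t^2*(-18*B_t^2 - 60*t)) dt + (-30*B_t^4*t^3) dB_t.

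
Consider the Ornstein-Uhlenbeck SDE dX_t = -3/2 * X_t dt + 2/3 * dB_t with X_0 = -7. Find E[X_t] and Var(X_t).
E[X_t] = -7*exp(-3*t/2); Var(X_t) = 4/27 - 4*exp(-3*t)/27

The OU SDE dX = -theta X dt + sigma dB admits the integrating factor exp(theta t): d(exp(theta t) X_t) = sigma exp(theta t) dB_t. Integrating from 0 to t:
  X_t = x_0 * exp(-theta t) + sigma * int_0^t exp(-theta (t-s)) dB_s.
The Itô integral has mean 0 and (by the Itô isometry) variance sigma^2 * int_0^t exp(-2 theta (t - s)) ds = sigma^2 * (1 - exp(-2 theta t)) / (2 theta).
With theta = 3/2, sigma = 2/3, x_0 = -7:
  E[X_t] = -7 * exp(-3/2 t) = -7*exp(-3*t/2)
  Var(X_t) = (2/3)^2 * (1 - exp(-2*3/2 t)) / (2 * 3/2) = 4/27 - 4*exp(-3*t)/27.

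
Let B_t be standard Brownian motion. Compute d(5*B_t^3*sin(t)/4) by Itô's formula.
d(5*B_t^3*sin(t)/4) = (5*B_t*(B_t^2*cos(t) + 3*sin(t))/4) dt + (15*B_t^2*sin(t)/4) dB_t

Itô's formula for f(t, x): d f(t, B_t) = (f_t + (1/2) f_xx) dt + f_x dB_t. Compute partials of f(t, x) = 5*x^3*sin(t)/4:
  f_t(t,x)  = 5*x^3*cos(t)/4
  f_x(t,x)  = 15*x^2*sin(t)/4
  f_xx(t,x) = 15*x*sin(t)/2
Assemble drift = f_t + (1/2) f_xx = 5*x*(x^2*cos(t) + 3*sin(t))/4 and diffusion = f_x = 15*x^2*sin(t)/4. Substituting x = B_t:
  d(5*B_t^3*sin(t)/4) = (5*B_t*(B_t^2*cos(t) + 3*sin(t))/4) dt + (15*B_t^2*sin(t)/4) dB_t.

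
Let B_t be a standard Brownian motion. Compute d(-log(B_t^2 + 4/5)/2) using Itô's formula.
d(-log(B_t^2 + 4/5)/2) = (5*(5*B_t^2 - 4)/(2*(5*B_t^2 + 4)^2)) dt + (-5*B_t/(5*B_t^2 + 4)) dB_t

Itô's formula for f(B_t) gives d f(B_t) = f'(B_t) dB_t + (1/2) f''(B_t) dt. Compute derivatives of f(x) = -log(x^2 + 4/5)/2:
  f'(x)  = -5*x/(5*x^2 + 4)
  f''(x) = 5*(5*x^2 - 4)/(5*x^2 + 4)^2
Substitute x = B_t and multiply the f'' term by 1/2:
  drift     = (1/2) * (5*(5*x^2 - 4)/(5*x^2 + 4)^2) evaluated at B_t = 5*(5*B_t^2 - 4)/(2*(5*B_t^2 + 4)^2)
  diffusion = (-5*x/(5*x^2 + 4)) evaluated at B_t = -5*B_t/(5*B_t^2 + 4)
Therefore d(-log(B_t^2 + 4/5)/2) = (5*(5*B_t^2 - 4)/(2*(5*B_t^2 + 4)^2)) dt + (-5*B_t/(5*B_t^2 + 4)) dB_t.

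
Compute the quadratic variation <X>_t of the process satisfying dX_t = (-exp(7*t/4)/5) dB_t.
<X>_t = 2*exp(7*t/2)/175 - 2/175

For an Itô process dX_t = a(t) dt + b(t) dB_t, the quadratic variation is <X>_t = int_0^t b(s)^2 ds (the drift term does not contribute). Here b(s) = -exp(7*s/4)/5, so
  b(s)^2 = exp(7*s/2)/25.
Integrating from 0 to t:
  <X>_t = int_0^t (exp(7*s/2)/25) ds = 2*exp(7*t/2)/175 - 2/175.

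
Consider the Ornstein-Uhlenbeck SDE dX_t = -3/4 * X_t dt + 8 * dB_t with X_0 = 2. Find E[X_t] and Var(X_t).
E[X_t] = 2*exp(-3*t/4); Var(X_t) = 128/3 - 128*exp(-3*t/2)/3

The OU SDE dX = -theta X dt + sigma dB admits the integrating factor exp(theta t): d(exp(theta t) X_t) = sigma exp(theta t) dB_t. Integrating from 0 to t:
  X_t = x_0 * exp(-theta t) + sigma * int_0^t exp(-theta (t-s)) dB_s.
The Itô integral has mean 0 and (by the Itô isometry) variance sigma^2 * int_0^t exp(-2 theta (t - s)) ds = sigma^2 * (1 - exp(-2 theta t)) / (2 theta).
With theta = 3/4, sigma = 8, x_0 = 2:
  E[X_t] = 2 * exp(-3/4 t) = 2*exp(-3*t/4)
  Var(X_t) = (8)^2 * (1 - exp(-2*3/4 t)) / (2 * 3/4) = 128/3 - 128*exp(-3*t/2)/3.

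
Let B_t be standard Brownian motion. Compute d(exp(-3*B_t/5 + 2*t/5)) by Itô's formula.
d(exp(-3*B_t/5 + 2*t/5)) = (29*exp(-3*B_t/5 + 2*t/5)/50) dt + (-3*exp(-3*B_t/5 + 2*t/5)/5) dB_t

Itô's formula for f(t, x): d f(t, B_t) = (f_t + (1/2) f_xx) dt + f_x dB_t. Compute partials of f(t, x) = exp(2*t/5 - 3*x/5):
  f_t(t,x)  = 2*exp(2*t/5 - 3*x/5)/5
  f_x(t,x)  = -3*exp(2*t/5 - 3*x/5)/5
  f_xx(t,x) = 9*exp(2*t/5 - 3*x/5)/25
Assemble drift = f_t + (1/2) f_xx = 29*exp(2*t/5 - 3*x/5)/50 and diffusion = f_x = -3*exp(2*t/5 - 3*x/5)/5. Substituting x = B_t:
  d(exp(-3*B_t/5 + 2*t/5)) = (29*exp(-3*B_t/5 + 2*t/5)/50) dt + (-3*exp(-3*B_t/5 + 2*t/5)/5) dB_t.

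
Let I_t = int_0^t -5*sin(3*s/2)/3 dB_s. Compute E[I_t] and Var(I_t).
E[I_t] = 0; Var(I_t) = 25*t/18 - 25*sin(3*t)/54

The Itô integral of a deterministic integrand f(s) has mean 0 because each increment f(s) * (B_{s+ds} - B_s) has mean 0. By the Itô isometry:
  Var( int_0^t f(s) dB_s ) = E[ (int_0^t f(s) dB_s)^2 ] = int_0^t f(s)^2 ds.
Here f(s) = -5*sin(3*s/2)/3, so f(s)^2 = 25*sin(3*s/2)^2/9. Integrate:
  int_0^t (25*sin(3*s/2)^2/9) ds = 25*t/18 - 25*sin(3*t)/54.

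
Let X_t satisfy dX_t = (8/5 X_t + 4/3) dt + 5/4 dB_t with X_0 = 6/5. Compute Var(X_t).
Var(X_t) = 125*exp(16*t/5)/256 - 125/256

The variance V(t) = Var(X_t) satisfies V'(t) = 2 a V(t) + c^2 with V(0) = 0 (drift coefficient is linear in X, diffusion is constant). With a = 8/5, c = 5/4, the solution is
  V(t) = (c^2 / (2 a)) * (exp(2 a t) - 1)
       = ((5/4)^2 / (2*(8/5))) * (exp((16/5) t) - 1)
       = 125*exp(16*t/5)/256 - 125/256.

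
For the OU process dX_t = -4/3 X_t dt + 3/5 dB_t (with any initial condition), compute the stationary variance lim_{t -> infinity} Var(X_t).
lim Var(X_t) = 27/200

The OU SDE dX = -theta X dt + sigma dB admits the integrating factor exp(theta t): d(exp(theta t) X_t) = sigma exp(theta t) dB_t. Integrating from 0 to t gives X_t = x_0 * exp(-theta t) + sigma * int_0^t exp(-theta (t-s)) dB_s for any initial x_0. The Itô integral has variance (by the Itô isometry) sigma^2 * int_0^t exp(-2 theta (t - s)) ds = sigma^2 * (1 - exp(-2 theta t)) / (2 theta), independent of x_0.
With theta = 4/3, sigma = 3/5:
  Var(X_t) = (3/5)^2 * (1 - exp(-2*4/3 t)) / (2 * 4/3) = 27/200 - 27*exp(-8*t/3)/200.
As t -> infinity, exp(-2*4/3 t) -> 0, so the stationary variance is sigma^2 / (2 theta) = 27/200.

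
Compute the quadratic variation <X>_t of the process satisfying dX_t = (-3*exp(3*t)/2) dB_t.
<X>_t = 3*exp(6*t)/8 - 3/8

For an Itô process dX_t = a(t) dt + b(t) dB_t, the quadratic variation is <X>_t = int_0^t b(s)^2 ds (the drift term does not contribute). Here b(s) = -3*exp(3*s)/2, so
  b(s)^2 = 9*exp(6*s)/4.
Integrating from 0 to t:
  <X>_t = int_0^t (9*exp(6*s)/4) ds = 3*exp(6*t)/8 - 3/8.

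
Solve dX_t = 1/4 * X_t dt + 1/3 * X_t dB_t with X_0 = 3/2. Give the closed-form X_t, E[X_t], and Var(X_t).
X_t = 3/2 * exp((7/36) t + (1/3) B_t); E[X_t] = 3*exp(t/4)/2; Var(X_t) = 9*(exp(t/9) - 1)*exp(t/2)/4

For GBM dX = mu X dt + sigma X dB with X_0 = x_0, apply Itô to Y = log X: dY = (mu - sigma^2/2) dt + sigma dB, so Y_t = log(x_0) + (mu - sigma^2/2) t + sigma B_t and hence X_t = x_0 * exp((mu - sigma^2/2) t + sigma B_t).
With mu = 1/4, sigma = 1/3, x_0 = 3/2, this gives:
  X_t = 3/2 * exp((7/36) * t + (1/3) * B_t).
Since sigma*B_t ~ Normal(0, sigma^2 t), E[exp(sigma*B_t)] = exp(sigma^2 t / 2); so E[X_t] = x_0 * exp((mu - sigma^2/2) t) * exp(sigma^2 t / 2) = x_0 * exp(mu t) = 3*exp(t/4)/2.
Var(X_t) = E[X_t^2] - (E[X_t])^2 = x_0^2 * exp(2 mu t) * (exp(sigma^2 t) - 1) = 9*(exp(t/9) - 1)*exp(t/2)/4.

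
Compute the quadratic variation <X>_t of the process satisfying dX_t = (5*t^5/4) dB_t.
<X>_t = 25*t^11/176

For an Itô process dX_t = a(t) dt + b(t) dB_t, the quadratic variation is <X>_t = int_0^t b(s)^2 ds (the drift term does not contribute). Here b(s) = 5*s^5/4, so
  b(s)^2 = 25*s^10/16.
Integrating from 0 to t:
  <X>_t = int_0^t (25*s^10/16) ds = 25*t^11/176.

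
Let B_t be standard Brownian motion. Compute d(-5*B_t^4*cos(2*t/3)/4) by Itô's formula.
d(-5*B_t^4*cos(2*t/3)/4) = (5*B_t^2*(B_t^2*sin(2*t/3) - 9*cos(2*t/3))/6) dt + (-5*B_t^3*cos(2*t/3)) dB_t

Itô's formula for f(t, x): d f(t, B_t) = (f_t + (1/2) f_xx) dt + f_x dB_t. Compute partials of f(t, x) = -5*x^4*cos(2*t/3)/4:
  f_t(t,x)  = 5*x^4*sin(2*t/3)/6
  f_x(t,x)  = -5*x^3*cos(2*t/3)
  f_xx(t,x) = -15*x^2*cos(2*t/3)
Assemble drift = f_t + (1/2) f_xx = 5*x^2*(x^2*sin(2*t/3) - 9*cos(2*t/3))/6 and diffusion = f_x = -5*x^3*cos(2*t/3). Substituting x = B_t:
  d(-5*B_t^4*cos(2*t/3)/4) = (5*B_t^2*(B_t^2*sin(2*t/3) - 9*cos(2*t/3))/6) dt + (-5*B_t^3*cos(2*t/3)) dB_t.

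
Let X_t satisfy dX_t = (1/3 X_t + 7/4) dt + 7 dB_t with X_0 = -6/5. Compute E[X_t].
E[X_t] = 81*exp(t/3)/20 - 21/4

Taking expectations and using E[dB_t] = 0, the mean m(t) = E[X_t] satisfies the ODE m'(t) = a m(t) + b with m(0) = x_0. With a = 1/3, b = 7/4, x_0 = -6/5, the solution is
  m(t) = x_0 * exp(a t) + (b/a) * (exp(a t) - 1)
       = (-6/5) * exp((1/3) t) + ((7/4)/(1/3)) * (exp((1/3) t) - 1)
       = 81*exp(t/3)/20 - 21/4.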